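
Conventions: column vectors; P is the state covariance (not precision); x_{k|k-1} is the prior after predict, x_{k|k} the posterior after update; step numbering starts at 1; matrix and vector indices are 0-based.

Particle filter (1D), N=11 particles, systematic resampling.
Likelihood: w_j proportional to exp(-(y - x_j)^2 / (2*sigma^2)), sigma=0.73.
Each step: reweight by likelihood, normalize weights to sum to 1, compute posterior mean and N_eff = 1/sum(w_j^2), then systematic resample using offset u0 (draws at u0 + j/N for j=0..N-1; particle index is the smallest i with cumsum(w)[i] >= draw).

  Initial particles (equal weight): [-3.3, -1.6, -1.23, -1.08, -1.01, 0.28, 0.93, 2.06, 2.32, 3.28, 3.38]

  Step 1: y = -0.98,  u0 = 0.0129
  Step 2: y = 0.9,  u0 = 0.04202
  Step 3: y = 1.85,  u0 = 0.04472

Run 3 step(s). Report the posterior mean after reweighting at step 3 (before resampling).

step 1: w=[0.0016, 0.1790, 0.2421, 0.2544, 0.2565, 0.0579, 0.0084, 0.0000, 0.0000, 0.0000, 0.0000]  mean=-1.0994  Neff=4.4523  idx=[1, 1, 2, 2, 2, 3, 3, 3, 4, 4, 4]
step 2: w=[0.0128, 0.0128, 0.0639, 0.0639, 0.0639, 0.1139, 0.1139, 0.1139, 0.1470, 0.1470, 0.1470]  mean=-1.0912  Neff=8.5953  idx=[2, 3, 5, 5, 6, 7, 8, 8, 9, 10, 10]
step 3: w=[0.0353, 0.0353, 0.0822, 0.0822, 0.0822, 0.0822, 0.1202, 0.1202, 0.1202, 0.1202, 0.1202]  mean=-1.0485  Neff=9.8338  idx=[1, 2, 3, 5, 6, 6, 7, 8, 9, 9, 10]

post_mean = -1.0485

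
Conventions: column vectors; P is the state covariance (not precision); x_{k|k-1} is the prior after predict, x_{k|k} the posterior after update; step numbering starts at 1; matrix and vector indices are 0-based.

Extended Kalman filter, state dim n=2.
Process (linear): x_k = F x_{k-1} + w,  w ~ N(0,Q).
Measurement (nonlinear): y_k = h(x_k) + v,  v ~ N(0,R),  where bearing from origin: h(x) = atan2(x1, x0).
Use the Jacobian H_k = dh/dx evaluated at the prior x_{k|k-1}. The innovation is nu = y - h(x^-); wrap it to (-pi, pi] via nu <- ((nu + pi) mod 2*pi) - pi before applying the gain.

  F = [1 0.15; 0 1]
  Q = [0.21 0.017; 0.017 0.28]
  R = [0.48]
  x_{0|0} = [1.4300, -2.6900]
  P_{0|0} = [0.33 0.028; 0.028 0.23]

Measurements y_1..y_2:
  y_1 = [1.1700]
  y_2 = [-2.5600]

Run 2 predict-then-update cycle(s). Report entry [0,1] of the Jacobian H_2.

H_jac[0,1] = 0.1978

step 1: x^-=[1.0265, -2.6900]  P^-=[0.5536 0.0795; 0.0795 0.5100]  H_jac=[0.3245 0.1238]  S=[0.5525]  K=[0.3429; 0.1610]  nu=[2.3763]  x^+=[1.8414, -2.3074]  P^+=[0.4886 0.0490; 0.0490 0.4957]
step 2: x^-=[1.4953, -2.3074]  P^-=[0.7244 0.1403; 0.1403 0.7757]  H_jac=[0.3052 0.1978]  S=[0.5948]  K=[0.4184; 0.3300]  nu=[-1.5642]  x^+=[0.8408, -2.8236]  P^+=[0.6203 0.0582; 0.0582 0.7109]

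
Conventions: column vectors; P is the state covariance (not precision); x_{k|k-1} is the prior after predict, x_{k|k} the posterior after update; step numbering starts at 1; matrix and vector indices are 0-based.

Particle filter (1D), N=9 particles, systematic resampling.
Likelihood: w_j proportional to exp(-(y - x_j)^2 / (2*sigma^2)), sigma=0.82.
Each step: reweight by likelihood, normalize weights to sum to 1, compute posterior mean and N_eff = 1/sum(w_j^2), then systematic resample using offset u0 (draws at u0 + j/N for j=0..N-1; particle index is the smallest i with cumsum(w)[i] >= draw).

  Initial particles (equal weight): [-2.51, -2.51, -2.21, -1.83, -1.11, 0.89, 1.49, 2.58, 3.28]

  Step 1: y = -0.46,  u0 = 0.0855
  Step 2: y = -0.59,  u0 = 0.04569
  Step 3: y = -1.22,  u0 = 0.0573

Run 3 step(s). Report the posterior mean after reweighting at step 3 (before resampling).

post_mean = -1.1729

step 1: w=[0.0296, 0.0296, 0.0690, 0.1666, 0.4913, 0.1735, 0.0398, 0.0007, 0.0000]  mean=-0.9355  Neff=3.2538  idx=[2, 3, 4, 4, 4, 4, 4, 5, 6]
step 2: w=[0.0297, 0.0666, 0.1709, 0.1709, 0.1709, 0.1709, 0.1709, 0.0410, 0.0084]  mean=-1.0869  Neff=6.5336  idx=[1, 2, 3, 3, 4, 4, 5, 6, 6]
step 3: w=[0.0873, 0.1141, 0.1141, 0.1141, 0.1141, 0.1141, 0.1141, 0.1141, 0.1141]  mean=-1.1729  Neff=8.9486  idx=[0, 1, 2, 3, 4, 5, 6, 7, 8]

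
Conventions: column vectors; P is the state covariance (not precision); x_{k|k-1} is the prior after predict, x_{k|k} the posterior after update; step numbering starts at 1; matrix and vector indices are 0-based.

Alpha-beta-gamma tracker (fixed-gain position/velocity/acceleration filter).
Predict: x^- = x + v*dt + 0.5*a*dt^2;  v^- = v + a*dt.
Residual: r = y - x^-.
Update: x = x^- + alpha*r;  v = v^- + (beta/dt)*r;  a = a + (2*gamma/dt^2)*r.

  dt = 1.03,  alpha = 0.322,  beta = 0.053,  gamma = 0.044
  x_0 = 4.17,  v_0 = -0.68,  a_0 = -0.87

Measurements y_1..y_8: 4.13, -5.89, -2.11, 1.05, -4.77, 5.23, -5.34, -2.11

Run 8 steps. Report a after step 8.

a_post = 2.6984

step 1: x_pred=3.0081  r=1.1219  x^+=3.3694  v^+=-1.5184  a^+=-0.7769
step 2: x_pred=1.3933  r=-7.2833  x^+=-0.9519  v^+=-2.6934  a^+=-1.3811
step 3: x_pred=-4.4587  r=2.3487  x^+=-3.7024  v^+=-3.9950  a^+=-1.1863
step 4: x_pred=-8.4466  r=9.4966  x^+=-5.3887  v^+=-4.7282  a^+=-0.3985
step 5: x_pred=-10.4702  r=5.7002  x^+=-8.6347  v^+=-4.8454  a^+=0.0743
step 6: x_pred=-13.5861  r=18.8161  x^+=-7.5273  v^+=-3.8007  a^+=1.6351
step 7: x_pred=-10.5747  r=5.2347  x^+=-8.8891  v^+=-1.8472  a^+=2.0693
step 8: x_pred=-9.6941  r=7.5841  x^+=-7.2520  v^+=0.6744  a^+=2.6984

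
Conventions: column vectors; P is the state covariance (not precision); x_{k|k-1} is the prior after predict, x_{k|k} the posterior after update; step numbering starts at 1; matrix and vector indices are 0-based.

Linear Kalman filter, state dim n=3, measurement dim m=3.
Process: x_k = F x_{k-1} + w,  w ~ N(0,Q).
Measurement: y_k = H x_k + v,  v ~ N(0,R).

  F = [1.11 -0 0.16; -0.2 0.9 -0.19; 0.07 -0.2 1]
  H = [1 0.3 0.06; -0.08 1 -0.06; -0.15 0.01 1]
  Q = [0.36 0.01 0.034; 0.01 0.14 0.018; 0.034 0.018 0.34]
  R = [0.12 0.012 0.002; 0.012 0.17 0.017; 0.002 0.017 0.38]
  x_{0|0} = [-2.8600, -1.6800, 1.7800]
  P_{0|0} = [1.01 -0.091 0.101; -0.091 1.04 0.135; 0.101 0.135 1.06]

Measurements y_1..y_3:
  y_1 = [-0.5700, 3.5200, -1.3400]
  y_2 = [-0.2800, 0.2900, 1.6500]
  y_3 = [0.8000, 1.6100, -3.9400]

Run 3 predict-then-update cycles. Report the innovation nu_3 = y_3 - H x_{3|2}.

step 1: x^-=[-2.8898, -1.2782, 1.9158]  P^-=[1.6674 -0.3424 0.4112; -0.3424 1.0553 -0.2890; 0.4112 -0.2890 1.4092]  S=[1.7210 -0.1829 0.1722; -0.1829 1.3345 -0.3034; 0.1722 -0.3034 1.6987]  K=[0.9002 -0.2620 -0.0452; 0.0627 0.8350 0.0091; 0.1501 -0.1121 0.7563]  nu=[2.5883, 4.6820, -3.6765]  x^+=[-1.6200, 2.7602, -1.0011]  P^+=[0.1126 -0.0257 -0.0027; -0.0257 0.1416 0.0125; -0.0027 0.0125 0.2853]
step 2: x^-=[-1.9583, 2.9984, -1.6665]  P^-=[0.5051 -0.0469 0.0907; -0.0469 0.2742 -0.0536; 0.0907 -0.0536 0.6268]  S=[0.6329 -0.0023 0.0400; -0.0023 0.4645 -0.0647; 0.0400 -0.0647 0.9901]  K=[0.7857 -0.2000 -0.0303; 0.0535 0.6046 -0.0069; 0.1386 -0.1270 0.6049]  nu=[0.8788, -2.9650, 2.9928]  x^+=[-0.7655, 1.2320, 0.6421]  P^+=[0.0969 -0.0172 0.0014; -0.0172 0.1022 0.0042; 0.0014 0.0042 0.2282]
step 3: x^-=[-0.7470, 1.1399, 0.3422]  P^-=[0.4857 -0.0354 0.0833; -0.0354 0.2398 -0.0433; 0.0833 -0.0433 0.5717]  S=[0.6166 0.0012 0.0349; 0.0012 0.4266 -0.0529; 0.0349 -0.0529 0.9369]  K=[0.7807 -0.1917 -0.0292; 0.0543 0.5737 -0.0076; 0.1368 -0.1254 0.5842]  nu=[1.1845, 0.4309, -4.4056]  x^+=[0.2237, 1.4848, -2.1237]  P^+=[0.0960 -0.0159 0.0018; -0.0159 0.0970 0.0036; 0.0018 0.0036 0.2204]

innov = [1.1845, 0.4309, -4.4056]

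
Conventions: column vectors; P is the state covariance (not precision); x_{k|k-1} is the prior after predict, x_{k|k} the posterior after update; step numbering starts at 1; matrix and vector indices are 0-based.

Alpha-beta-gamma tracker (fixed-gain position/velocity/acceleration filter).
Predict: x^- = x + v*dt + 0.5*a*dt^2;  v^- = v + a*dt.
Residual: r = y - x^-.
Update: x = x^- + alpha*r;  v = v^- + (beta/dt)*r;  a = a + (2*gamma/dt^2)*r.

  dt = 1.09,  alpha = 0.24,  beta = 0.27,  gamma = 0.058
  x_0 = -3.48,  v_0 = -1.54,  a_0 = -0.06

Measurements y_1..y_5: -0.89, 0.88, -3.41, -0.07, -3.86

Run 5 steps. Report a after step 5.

a_post = -0.0326

step 1: x_pred=-5.1942  r=4.3042  x^+=-4.1612  v^+=-0.5392  a^+=0.3602
step 2: x_pred=-4.5350  r=5.4150  x^+=-3.2354  v^+=1.1948  a^+=0.8889
step 3: x_pred=-1.4050  r=-2.0050  x^+=-1.8862  v^+=1.6671  a^+=0.6932
step 4: x_pred=0.3427  r=-0.4127  x^+=0.2436  v^+=2.3204  a^+=0.6529
step 5: x_pred=3.1607  r=-7.0207  x^+=1.4757  v^+=1.2930  a^+=-0.0326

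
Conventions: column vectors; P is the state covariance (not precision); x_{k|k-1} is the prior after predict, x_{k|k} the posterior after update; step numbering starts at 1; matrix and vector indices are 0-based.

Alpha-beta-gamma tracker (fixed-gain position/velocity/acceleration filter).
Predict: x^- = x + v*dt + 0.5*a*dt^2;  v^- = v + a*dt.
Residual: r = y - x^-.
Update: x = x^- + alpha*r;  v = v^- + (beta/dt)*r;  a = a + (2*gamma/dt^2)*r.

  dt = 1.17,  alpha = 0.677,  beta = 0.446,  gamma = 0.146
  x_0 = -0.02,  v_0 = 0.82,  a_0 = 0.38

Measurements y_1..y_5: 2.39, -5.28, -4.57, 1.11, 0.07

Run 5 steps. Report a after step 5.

a_post = 1.2754

step 1: x_pred=1.1995  r=1.1905  x^+=2.0055  v^+=1.7184  a^+=0.6339
step 2: x_pred=4.4499  r=-9.7299  x^+=-2.1372  v^+=-1.2489  a^+=-1.4415
step 3: x_pred=-4.5851  r=0.0151  x^+=-4.5749  v^+=-2.9297  a^+=-1.4383
step 4: x_pred=-8.9871  r=10.0971  x^+=-2.1514  v^+=-0.7636  a^+=0.7155
step 5: x_pred=-2.5550  r=2.6250  x^+=-0.7779  v^+=1.0742  a^+=1.2754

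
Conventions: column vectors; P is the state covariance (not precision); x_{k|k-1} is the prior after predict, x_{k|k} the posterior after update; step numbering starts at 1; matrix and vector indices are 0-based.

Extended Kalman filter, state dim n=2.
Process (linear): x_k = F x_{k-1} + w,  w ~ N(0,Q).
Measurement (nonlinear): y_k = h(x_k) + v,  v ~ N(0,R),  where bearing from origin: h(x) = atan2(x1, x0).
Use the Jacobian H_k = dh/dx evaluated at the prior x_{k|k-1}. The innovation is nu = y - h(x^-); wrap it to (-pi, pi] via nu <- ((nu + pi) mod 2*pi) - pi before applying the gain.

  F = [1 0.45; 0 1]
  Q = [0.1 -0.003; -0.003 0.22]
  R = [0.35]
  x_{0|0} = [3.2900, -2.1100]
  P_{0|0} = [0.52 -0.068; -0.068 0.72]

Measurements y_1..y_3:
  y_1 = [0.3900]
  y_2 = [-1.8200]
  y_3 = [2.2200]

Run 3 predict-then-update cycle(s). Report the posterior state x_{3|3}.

step 1: x^-=[2.3405, -2.1100]  P^-=[0.7046 0.2530; 0.2530 0.9400]  H_jac=[0.2125 0.2357]  S=[0.4594]  K=[0.4557; 0.5993]  nu=[1.1237]  x^+=[2.8526, -1.4366]  P^+=[0.6092 0.1275; 0.1275 0.7750]
step 2: x^-=[2.2061, -1.4366]  P^-=[0.9809 0.4733; 0.4733 0.9950]  H_jac=[0.2073 0.3183]  S=[0.5554]  K=[0.6373; 0.7469]  nu=[-1.2428]  x^+=[1.4141, -2.3648]  P^+=[0.7553 0.2089; 0.2089 0.6852]
step 3: x^-=[0.3499, -2.3648]  P^-=[1.1821 0.5142; 0.5142 0.9052]  H_jac=[0.4138 0.0612]  S=[0.5819]  K=[0.8948; 0.4610]  nu=[-2.6393]  x^+=[-2.0117, -3.5814]  P^+=[0.7162 0.2742; 0.2742 0.7815]

x_post = [-2.0117, -3.5814]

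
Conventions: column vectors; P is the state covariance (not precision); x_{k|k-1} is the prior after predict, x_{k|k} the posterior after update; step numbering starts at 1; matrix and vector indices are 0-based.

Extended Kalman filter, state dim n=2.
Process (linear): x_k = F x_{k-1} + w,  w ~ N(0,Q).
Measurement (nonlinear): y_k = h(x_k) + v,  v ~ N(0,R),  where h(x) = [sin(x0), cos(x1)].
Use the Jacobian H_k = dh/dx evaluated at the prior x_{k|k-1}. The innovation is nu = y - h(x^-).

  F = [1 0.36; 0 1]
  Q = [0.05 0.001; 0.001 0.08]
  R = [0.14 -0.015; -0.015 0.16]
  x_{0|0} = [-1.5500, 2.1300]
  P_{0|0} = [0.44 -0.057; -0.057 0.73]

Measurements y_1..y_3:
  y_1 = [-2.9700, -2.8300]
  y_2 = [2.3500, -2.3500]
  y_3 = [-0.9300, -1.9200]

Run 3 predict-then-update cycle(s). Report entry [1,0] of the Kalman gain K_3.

step 1: x^-=[-0.7832, 2.1300]  P^-=[0.5436 0.2068; 0.2068 0.8100]  H_jac=[0.7087 0.0000; 0.0000 -0.8477]  S=[0.4130 -0.1392; -0.1392 0.7420]  K=[0.9107 -0.0654; 0.0458 -0.9167]  nu=[-2.2644, -2.2995]  x^+=[-2.6951, 4.1343]  P^+=[0.1813 0.0285; 0.0285 0.1738]
step 2: x^-=[-1.2068, 4.1343]  P^-=[0.2743 0.0920; 0.0920 0.2538]  H_jac=[0.3560 0.0000; 0.0000 0.8375]  S=[0.1748 0.0124; 0.0124 0.3380]  K=[0.5440 0.2080; 0.1431 0.6236]  nu=[3.2845, -1.8036]  x^+=[0.2048, 3.4795]  P^+=[0.2052 0.0300; 0.0300 0.1166]
step 3: x^-=[1.4574, 3.4795]  P^-=[0.2919 0.0730; 0.0730 0.1966]  H_jac=[0.1132 0.0000; 0.0000 0.3315]  S=[0.1437 -0.0123; -0.0123 0.1816]  K=[0.2425 0.1496; 0.0886 0.3648]  nu=[-1.9236, -0.9766]  x^+=[0.8448, 2.9529]  P^+=[0.2802 0.0612; 0.0612 0.1721]

K[1,0] = 0.0886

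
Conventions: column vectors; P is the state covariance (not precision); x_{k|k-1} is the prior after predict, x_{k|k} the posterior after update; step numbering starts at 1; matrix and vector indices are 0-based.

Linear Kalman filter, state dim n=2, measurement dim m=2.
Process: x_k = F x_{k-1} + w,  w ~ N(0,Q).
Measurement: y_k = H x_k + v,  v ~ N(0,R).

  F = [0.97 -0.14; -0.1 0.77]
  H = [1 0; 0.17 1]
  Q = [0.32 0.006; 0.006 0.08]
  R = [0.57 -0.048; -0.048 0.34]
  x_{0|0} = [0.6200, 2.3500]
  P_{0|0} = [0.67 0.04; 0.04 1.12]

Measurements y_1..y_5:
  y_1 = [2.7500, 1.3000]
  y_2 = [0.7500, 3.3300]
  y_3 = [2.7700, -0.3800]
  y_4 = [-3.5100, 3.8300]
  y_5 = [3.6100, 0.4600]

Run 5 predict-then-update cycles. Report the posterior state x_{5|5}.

step 1: x^-=[0.2724, 1.7475]  P^-=[0.9615 -0.1493; -0.1493 0.7446]  S=[1.5315 -0.0338; -0.0338 1.0616]  K=[0.6286 0.0334; -0.0826 0.6748]  nu=[2.4776, -0.4938]  x^+=[1.8132, 1.2097]  P^+=[0.3567 -0.0795; -0.0795 0.2469]
step 2: x^-=[1.5895, 0.7501]  P^-=[0.6820 -0.1157; -0.1157 0.2422]  S=[1.2520 -0.0477; -0.0477 0.5626]  K=[0.5465 0.0468; -0.0776 0.3890]  nu=[-0.8395, 2.3097]  x^+=[1.2389, 1.7137]  P^+=[0.3093 -0.0629; -0.0629 0.1467]
step 3: x^-=[0.9618, 1.1956]  P^-=[0.6309 -0.0877; -0.0877 0.1797]  S=[1.2009 -0.0284; -0.0284 0.5082]  K=[0.5270 0.0680; -0.0654 0.3207]  nu=[1.8082, -1.7391]  x^+=[1.7964, 0.5196]  P^+=[0.2971 -0.0527; -0.0527 0.1211]
step 4: x^-=[1.6697, 0.2205]  P^-=[0.6162 -0.0760; -0.0760 0.1629]  S=[1.1862 -0.0192; -0.0192 0.4949]  K=[0.5208 0.0784; -0.0592 0.3008]  nu=[-5.1797, 3.3257]  x^+=[-0.7669, 1.5272]  P^+=[0.2931 -0.0482; -0.0482 0.1133]
step 5: x^-=[-0.9577, 1.2527]  P^-=[0.6110 -0.0713; -0.0713 0.1575]  S=[1.1810 -0.0154; -0.0154 0.4909]  K=[0.5185 0.0827; -0.0565 0.2944]  nu=[4.5677, -0.6299]  x^+=[1.3584, 0.8091]  P^+=[0.2916 -0.0463; -0.0463 0.1107]

x_post = [1.3584, 0.8091]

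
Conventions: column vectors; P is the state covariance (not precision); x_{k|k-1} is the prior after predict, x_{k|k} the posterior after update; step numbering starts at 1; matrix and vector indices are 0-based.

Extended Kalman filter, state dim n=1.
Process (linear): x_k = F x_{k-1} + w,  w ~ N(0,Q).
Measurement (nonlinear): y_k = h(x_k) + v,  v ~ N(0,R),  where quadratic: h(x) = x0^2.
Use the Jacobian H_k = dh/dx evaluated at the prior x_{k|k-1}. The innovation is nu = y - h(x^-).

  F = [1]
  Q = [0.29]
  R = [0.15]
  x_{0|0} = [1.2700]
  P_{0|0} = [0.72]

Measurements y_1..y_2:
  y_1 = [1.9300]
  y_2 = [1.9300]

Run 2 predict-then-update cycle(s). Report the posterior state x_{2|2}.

x_post = [1.3894]

step 1: x^-=[1.2700]  P^-=[1.0100]  H_jac=[2.5400]  S=[6.6661]  K=[0.3848]  nu=[0.3171]  x^+=[1.3920]  P^+=[0.0227]
step 2: x^-=[1.3920]  P^-=[0.3127]  H_jac=[2.7841]  S=[2.5740]  K=[0.3383]  nu=[-0.0078]  x^+=[1.3894]  P^+=[0.0182]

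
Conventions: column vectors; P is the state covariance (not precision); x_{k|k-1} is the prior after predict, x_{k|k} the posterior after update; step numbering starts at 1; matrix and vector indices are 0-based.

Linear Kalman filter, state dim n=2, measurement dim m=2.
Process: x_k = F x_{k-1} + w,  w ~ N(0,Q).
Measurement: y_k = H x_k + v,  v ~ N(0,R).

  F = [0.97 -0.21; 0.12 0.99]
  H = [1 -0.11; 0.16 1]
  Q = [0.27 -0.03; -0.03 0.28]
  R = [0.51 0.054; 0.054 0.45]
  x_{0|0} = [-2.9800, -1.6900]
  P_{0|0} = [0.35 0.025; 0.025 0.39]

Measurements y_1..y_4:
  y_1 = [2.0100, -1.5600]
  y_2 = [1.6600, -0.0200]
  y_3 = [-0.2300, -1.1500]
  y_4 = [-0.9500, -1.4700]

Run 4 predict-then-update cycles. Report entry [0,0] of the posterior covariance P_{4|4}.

P_post[0,0] = 0.2572

step 1: x^-=[-2.5357, -2.0307]  P^-=[0.6063 -0.0470; -0.0470 0.6732]  S=[1.1348 0.0308; 0.0308 1.1237]  K=[0.5380 0.0298; -0.1228 0.5958]  nu=[4.3223, 0.8764]  x^+=[-0.1840, -2.0394]  P^+=[0.2758 -0.0017; -0.0017 0.2617]
step 2: x^-=[0.2498, -2.0411]  P^-=[0.5418 -0.0539; -0.0539 0.5401]  S=[1.0701 0.0283; 0.0283 0.9867]  K=[0.5113 0.0186; -0.1202 0.5421]  nu=[1.1857, 1.9811]  x^+=[0.8928, -1.1097]  P^+=[0.2611 -0.0058; -0.0058 0.2384]
step 3: x^-=[1.0991, -0.9915]  P^-=[0.5286 -0.0546; -0.0546 0.5160]  S=[1.0568 0.0282; 0.0282 0.9621]  K=[0.5054 0.0164; -0.1195 0.5308]  nu=[-1.4381, -0.3344]  x^+=[0.3668, -0.9971]  P^+=[0.2579 -0.0066; -0.0066 0.2335]
step 4: x^-=[0.5651, -0.9431]  P^-=[0.5257 -0.0547; -0.0547 0.5109]  S=[1.0539 0.0282; 0.0282 0.9569]  K=[0.5041 0.0159; -0.1194 0.5283]  nu=[-1.6189, -0.6173]  x^+=[-0.2607, -1.0760]  P^+=[0.2572 -0.0068; -0.0068 0.2324]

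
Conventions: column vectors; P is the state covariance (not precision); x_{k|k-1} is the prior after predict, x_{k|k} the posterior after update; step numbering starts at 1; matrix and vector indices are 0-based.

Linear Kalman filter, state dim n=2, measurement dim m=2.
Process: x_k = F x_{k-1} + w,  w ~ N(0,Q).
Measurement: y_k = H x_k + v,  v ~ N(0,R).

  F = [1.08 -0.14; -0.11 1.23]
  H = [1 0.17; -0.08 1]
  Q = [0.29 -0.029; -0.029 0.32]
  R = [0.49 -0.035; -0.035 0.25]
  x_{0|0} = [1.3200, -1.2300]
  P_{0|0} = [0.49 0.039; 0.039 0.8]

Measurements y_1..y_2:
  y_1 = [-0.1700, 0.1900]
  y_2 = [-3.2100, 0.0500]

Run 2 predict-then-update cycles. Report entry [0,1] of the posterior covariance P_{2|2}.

step 1: x^-=[1.5978, -1.6581]  P^-=[0.8654 -0.1726; -0.1726 1.5257]  S=[1.3408 -0.0151; -0.0151 1.8088]  K=[0.6221 -0.1285; 0.0743 0.8517]  nu=[-1.4859, 1.9759]  x^+=[0.4195, -0.0856]  P^+=[0.3142 -0.0288; -0.0288 0.2080]
step 2: x^-=[0.4651, -0.1514]  P^-=[0.6693 -0.1408; -0.1408 0.6463]  S=[1.1301 -0.1176; -0.1176 0.9231]  K=[0.5565 -0.1397; 0.0474 0.7184]  nu=[-3.6493, 0.2386]  x^+=[-1.5992, -0.1528]  P^+=[0.2830 -0.0318; -0.0318 0.1754]

P_post[0,1] = -0.0318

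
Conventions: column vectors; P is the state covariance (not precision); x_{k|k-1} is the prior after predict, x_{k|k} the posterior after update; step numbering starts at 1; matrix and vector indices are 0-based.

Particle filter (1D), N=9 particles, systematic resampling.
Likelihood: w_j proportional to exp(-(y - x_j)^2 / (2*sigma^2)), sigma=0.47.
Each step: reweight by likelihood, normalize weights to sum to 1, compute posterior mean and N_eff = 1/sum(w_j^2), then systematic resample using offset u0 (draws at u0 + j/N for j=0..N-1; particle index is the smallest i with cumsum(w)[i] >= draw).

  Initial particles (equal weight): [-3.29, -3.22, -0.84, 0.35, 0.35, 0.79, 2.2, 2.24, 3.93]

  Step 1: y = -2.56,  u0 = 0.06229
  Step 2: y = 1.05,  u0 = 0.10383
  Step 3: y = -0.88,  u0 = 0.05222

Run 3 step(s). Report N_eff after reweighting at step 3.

N_eff = 8.7279

step 1: w=[0.4443, 0.5538, 0.0018, 0.0000, 0.0000, 0.0000, 0.0000, 0.0000, 0.0000]  mean=-3.2467  Neff=1.9835  idx=[0, 0, 0, 0, 1, 1, 1, 1, 1]
step 2: w=[0.0424, 0.0424, 0.0424, 0.0424, 0.1660, 0.1660, 0.1660, 0.1660, 0.1660]  mean=-3.2319  Neff=6.8935  idx=[2, 4, 4, 5, 6, 6, 7, 8, 8]
step 3: w=[0.0556, 0.1180, 0.1180, 0.1180, 0.1180, 0.1180, 0.1180, 0.1180, 0.1180]  mean=-3.2239  Neff=8.7279  idx=[0, 1, 2, 3, 4, 5, 6, 7, 8]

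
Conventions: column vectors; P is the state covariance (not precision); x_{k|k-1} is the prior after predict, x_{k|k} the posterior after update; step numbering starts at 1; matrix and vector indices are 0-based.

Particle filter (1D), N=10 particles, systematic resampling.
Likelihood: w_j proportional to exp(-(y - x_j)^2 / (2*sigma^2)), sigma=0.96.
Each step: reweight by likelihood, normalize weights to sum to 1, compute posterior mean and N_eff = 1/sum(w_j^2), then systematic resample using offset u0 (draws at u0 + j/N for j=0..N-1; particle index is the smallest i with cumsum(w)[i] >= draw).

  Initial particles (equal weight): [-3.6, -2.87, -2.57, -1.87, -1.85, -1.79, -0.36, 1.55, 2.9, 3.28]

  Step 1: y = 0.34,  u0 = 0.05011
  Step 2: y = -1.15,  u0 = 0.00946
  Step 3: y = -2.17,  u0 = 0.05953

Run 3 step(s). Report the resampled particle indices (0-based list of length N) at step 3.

resampled_idx = [0, 0, 1, 1, 1, 2, 2, 4, 6, 9]

step 1: w=[0.0001, 0.0025, 0.0067, 0.0471, 0.0494, 0.0569, 0.5109, 0.3012, 0.0190, 0.0061]  mean=0.0520  Neff=2.7771  idx=[3, 5, 6, 6, 6, 6, 6, 7, 7, 7]
step 2: w=[0.1458, 0.1547, 0.1377, 0.1377, 0.1377, 0.1377, 0.1377, 0.0037, 0.0037, 0.0037]  mean=-0.7802  Neff=7.1424  idx=[0, 0, 1, 2, 2, 3, 4, 4, 5, 6]
step 3: w=[0.2373, 0.2373, 0.2304, 0.0421, 0.0421, 0.0421, 0.0421, 0.0421, 0.0421, 0.0421]  mean=-1.4062  Neff=5.6128  idx=[0, 0, 1, 1, 1, 2, 2, 4, 6, 9]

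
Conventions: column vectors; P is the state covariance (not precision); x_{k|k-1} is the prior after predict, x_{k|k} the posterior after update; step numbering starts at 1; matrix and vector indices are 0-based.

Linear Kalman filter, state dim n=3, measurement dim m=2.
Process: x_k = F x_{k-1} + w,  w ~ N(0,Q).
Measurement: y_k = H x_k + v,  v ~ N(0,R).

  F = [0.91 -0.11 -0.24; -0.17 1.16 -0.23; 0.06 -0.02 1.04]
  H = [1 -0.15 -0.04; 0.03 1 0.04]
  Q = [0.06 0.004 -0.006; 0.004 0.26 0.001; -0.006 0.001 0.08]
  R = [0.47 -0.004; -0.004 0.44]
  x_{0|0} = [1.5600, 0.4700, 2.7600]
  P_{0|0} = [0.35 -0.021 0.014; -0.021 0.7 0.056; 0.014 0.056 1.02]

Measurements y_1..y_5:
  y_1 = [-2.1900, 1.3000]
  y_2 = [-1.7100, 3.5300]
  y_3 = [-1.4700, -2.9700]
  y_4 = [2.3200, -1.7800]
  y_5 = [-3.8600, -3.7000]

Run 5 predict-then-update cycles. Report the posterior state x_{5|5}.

step 1: x^-=[0.7055, -0.3548, 2.9546]  P^-=[0.4181 -0.1223 -0.2325; -0.1223 1.2455 -0.1992; -0.2325 -0.1992 1.1842]  S=[0.9709 -0.3017; -0.3017 1.6639]  K=[0.4630 0.0124; -0.0844 0.7262; -0.3043 -0.1506]  nu=[-2.8305, 1.5155]  x^+=[-0.5861, 0.9848, 3.5877]  P^+=[0.2132 0.0018 -0.1148; 0.0018 0.3240 -0.1050; -0.1148 -0.1050 1.0842]
step 2: x^-=[-1.5027, 0.4168, 3.6763]  P^-=[0.3472 0.0374 -0.3598; 0.0374 0.8058 -0.3732; -0.3598 -0.3732 1.2437]  S=[0.8504 -0.0760; -0.0760 1.2197]  K=[0.4234 0.0538; -0.0227 0.6480; -0.4427 -0.3016]  nu=[0.0023, 3.0112]  x^+=[-1.3398, 2.3679, 2.7671]  P^+=[0.1947 0.0238 -0.1921; 0.0238 0.2911 -0.1646; -0.1921 -0.1646 0.9863]
step 3: x^-=[-2.1438, 2.3381, 2.7500]  P^-=[0.3520 0.0908 -0.4025; 0.0908 0.7729 -0.4047; -0.4025 -0.4047 1.1304]  S=[0.8413 -0.0178; -0.0178 1.1871]  K=[0.4230 0.0782; 0.0029 0.6398; -0.4668 -0.3200]  nu=[1.1345, -5.3538]  x^+=[-2.0824, -1.0838, 3.9334]  P^+=[0.1954 0.0352 -0.2098; 0.0352 0.2871 -0.1659; -0.2098 -0.1659 0.8309]
step 4: x^-=[-2.7198, -1.8078, 3.9875]  P^-=[0.3489 0.0982 -0.3803; 0.0982 0.7541 -0.3647; -0.3803 -0.3647 0.9601]  S=[0.8340 -0.0084; -0.0084 1.1717]  K=[0.4198 0.0828; 0.0060 0.6337; -0.4394 -0.2914]  nu=[4.9281, -0.0501]  x^+=[-0.6551, -1.8101, 1.8369]  P^+=[0.1945 0.0369 -0.1995; 0.0369 0.2836 -0.1485; -0.1995 -0.1485 0.7018]
step 5: x^-=[-0.8379, -2.4108, 1.9073]  P^-=[0.3369 0.0873 -0.3405; 0.0873 0.7335 -0.3146; -0.3405 -0.3146 0.8211]  S=[0.8220 -0.0171; -0.0171 1.1544]  K=[0.4121 0.0787; 0.0007 0.6268; -0.4022 -0.2589]  nu=[-3.3074, -1.3404]  x^+=[-2.3064, -3.2531, 3.5845]  P^+=[0.1912 0.0346 -0.1831; 0.0346 0.2800 -0.1314; -0.1831 -0.1314 0.6143]

x_post = [-2.3064, -3.2531, 3.5845]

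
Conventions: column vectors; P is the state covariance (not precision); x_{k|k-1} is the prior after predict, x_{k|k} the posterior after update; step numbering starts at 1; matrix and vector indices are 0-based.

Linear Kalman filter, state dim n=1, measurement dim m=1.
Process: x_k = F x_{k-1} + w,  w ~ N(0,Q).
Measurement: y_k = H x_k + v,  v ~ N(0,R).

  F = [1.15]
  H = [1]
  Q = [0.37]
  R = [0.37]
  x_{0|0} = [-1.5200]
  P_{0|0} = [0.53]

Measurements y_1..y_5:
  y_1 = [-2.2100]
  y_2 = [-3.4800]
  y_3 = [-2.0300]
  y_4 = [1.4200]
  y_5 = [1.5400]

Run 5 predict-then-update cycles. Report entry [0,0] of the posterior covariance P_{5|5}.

P_post[0,0] = 0.2407

step 1: x^-=[-1.7480]  P^-=[1.0709]  S=[1.4409]  K=[0.7432]  nu=[-0.4620]  x^+=[-2.0914]  P^+=[0.2750]
step 2: x^-=[-2.4051]  P^-=[0.7337]  S=[1.1037]  K=[0.6648]  nu=[-1.0749]  x^+=[-3.1196]  P^+=[0.2460]
step 3: x^-=[-3.5876]  P^-=[0.6953]  S=[1.0653]  K=[0.6527]  nu=[1.5576]  x^+=[-2.5710]  P^+=[0.2415]
step 4: x^-=[-2.9566]  P^-=[0.6894]  S=[1.0594]  K=[0.6507]  nu=[4.3766]  x^+=[-0.1086]  P^+=[0.2408]
step 5: x^-=[-0.1249]  P^-=[0.6884]  S=[1.0584]  K=[0.6504]  nu=[1.6649]  x^+=[0.9580]  P^+=[0.2407]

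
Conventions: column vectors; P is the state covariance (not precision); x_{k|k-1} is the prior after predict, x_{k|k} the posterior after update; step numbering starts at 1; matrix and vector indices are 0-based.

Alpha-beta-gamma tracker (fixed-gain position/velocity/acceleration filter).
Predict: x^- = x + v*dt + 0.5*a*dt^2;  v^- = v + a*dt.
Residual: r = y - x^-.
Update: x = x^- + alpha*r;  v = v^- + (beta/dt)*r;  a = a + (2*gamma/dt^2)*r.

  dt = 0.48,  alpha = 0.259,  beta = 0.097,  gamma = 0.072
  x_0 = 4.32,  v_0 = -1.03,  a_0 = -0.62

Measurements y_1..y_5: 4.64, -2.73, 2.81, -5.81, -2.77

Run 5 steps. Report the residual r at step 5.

step 1: x_pred=3.7542  r=0.8858  x^+=3.9836  v^+=-1.1486  a^+=-0.0664
step 2: x_pred=3.4246  r=-6.1546  x^+=1.8306  v^+=-2.4242  a^+=-3.9130
step 3: x_pred=0.2162  r=2.5938  x^+=0.8880  v^+=-3.7783  a^+=-2.2919
step 4: x_pred=-1.1896  r=-4.6204  x^+=-2.3863  v^+=-5.8121  a^+=-5.1796
step 5: x_pred=-5.7728  r=3.0028  x^+=-4.9951  v^+=-7.6915  a^+=-3.3029

resid = 3.0028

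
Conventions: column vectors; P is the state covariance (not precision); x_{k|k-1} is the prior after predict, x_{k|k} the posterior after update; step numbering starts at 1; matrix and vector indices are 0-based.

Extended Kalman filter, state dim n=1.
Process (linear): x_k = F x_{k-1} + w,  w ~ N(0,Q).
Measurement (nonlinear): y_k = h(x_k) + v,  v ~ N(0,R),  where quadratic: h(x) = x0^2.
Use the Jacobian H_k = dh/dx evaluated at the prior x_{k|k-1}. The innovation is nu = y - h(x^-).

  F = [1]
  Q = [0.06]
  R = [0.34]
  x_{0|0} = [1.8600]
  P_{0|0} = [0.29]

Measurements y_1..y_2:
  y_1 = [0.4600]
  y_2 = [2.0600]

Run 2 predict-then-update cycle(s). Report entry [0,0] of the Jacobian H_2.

step 1: x^-=[1.8600]  P^-=[0.3500]  H_jac=[3.7200]  S=[5.1834]  K=[0.2512]  nu=[-2.9996]  x^+=[1.1065]  P^+=[0.0230]
step 2: x^-=[1.1065]  P^-=[0.0830]  H_jac=[2.2131]  S=[0.7463]  K=[0.2460]  nu=[0.8356]  x^+=[1.3121]  P^+=[0.0378]

H_jac[0,0] = 2.2131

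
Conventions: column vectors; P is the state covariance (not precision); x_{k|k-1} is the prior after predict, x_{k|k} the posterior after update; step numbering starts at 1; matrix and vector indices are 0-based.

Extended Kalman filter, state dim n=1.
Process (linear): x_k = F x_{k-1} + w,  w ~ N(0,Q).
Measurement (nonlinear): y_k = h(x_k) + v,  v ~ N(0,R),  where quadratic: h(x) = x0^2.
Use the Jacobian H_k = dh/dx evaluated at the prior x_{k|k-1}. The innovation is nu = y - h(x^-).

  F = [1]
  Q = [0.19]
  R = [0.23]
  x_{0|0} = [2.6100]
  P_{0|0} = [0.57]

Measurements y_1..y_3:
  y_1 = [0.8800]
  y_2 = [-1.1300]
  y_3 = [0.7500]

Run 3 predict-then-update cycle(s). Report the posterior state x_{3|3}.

step 1: x^-=[2.6100]  P^-=[0.7600]  H_jac=[5.2200]  S=[20.9388]  K=[0.1895]  nu=[-5.9321]  x^+=[1.4861]  P^+=[0.0083]
step 2: x^-=[1.4861]  P^-=[0.1983]  H_jac=[2.9721]  S=[1.9821]  K=[0.2974]  nu=[-3.3384]  x^+=[0.4932]  P^+=[0.0230]
step 3: x^-=[0.4932]  P^-=[0.2130]  H_jac=[0.9863]  S=[0.4372]  K=[0.4805]  nu=[0.5068]  x^+=[0.7367]  P^+=[0.1121]

x_post = [0.7367]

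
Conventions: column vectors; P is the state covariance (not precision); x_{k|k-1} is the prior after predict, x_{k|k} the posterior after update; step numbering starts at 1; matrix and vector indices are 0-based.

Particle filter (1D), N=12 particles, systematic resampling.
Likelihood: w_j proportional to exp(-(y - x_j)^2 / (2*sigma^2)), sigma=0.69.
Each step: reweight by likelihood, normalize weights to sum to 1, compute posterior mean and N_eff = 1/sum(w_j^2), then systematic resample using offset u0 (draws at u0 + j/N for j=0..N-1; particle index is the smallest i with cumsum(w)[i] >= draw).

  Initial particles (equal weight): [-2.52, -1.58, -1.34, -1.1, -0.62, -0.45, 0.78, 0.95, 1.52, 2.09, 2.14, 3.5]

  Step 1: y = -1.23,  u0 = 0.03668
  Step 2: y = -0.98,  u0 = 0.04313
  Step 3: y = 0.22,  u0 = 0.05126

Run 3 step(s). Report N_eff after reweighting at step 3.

step 1: w=[0.0410, 0.2069, 0.2324, 0.2312, 0.1592, 0.1242, 0.0034, 0.0016, 0.0001, 0.0000, 0.0000, 0.0000]  mean=-1.1463  Neff=5.1882  idx=[0, 1, 1, 2, 2, 2, 3, 3, 3, 4, 4, 5]
step 2: w=[0.0087, 0.0720, 0.0720, 0.0917, 0.0917, 0.0917, 0.1035, 0.1035, 0.1035, 0.0917, 0.0917, 0.0782]  mean=-1.1086  Neff=11.0185  idx=[1, 2, 3, 4, 5, 6, 7, 7, 8, 9, 10, 11]
step 3: w=[0.0132, 0.0132, 0.0308, 0.0308, 0.0308, 0.0637, 0.0637, 0.0637, 0.0637, 0.1892, 0.1892, 0.2478]  mean=-0.7921  Neff=6.5589  idx=[2, 5, 6, 7, 9, 9, 9, 10, 10, 11, 11, 11]

N_eff = 6.5589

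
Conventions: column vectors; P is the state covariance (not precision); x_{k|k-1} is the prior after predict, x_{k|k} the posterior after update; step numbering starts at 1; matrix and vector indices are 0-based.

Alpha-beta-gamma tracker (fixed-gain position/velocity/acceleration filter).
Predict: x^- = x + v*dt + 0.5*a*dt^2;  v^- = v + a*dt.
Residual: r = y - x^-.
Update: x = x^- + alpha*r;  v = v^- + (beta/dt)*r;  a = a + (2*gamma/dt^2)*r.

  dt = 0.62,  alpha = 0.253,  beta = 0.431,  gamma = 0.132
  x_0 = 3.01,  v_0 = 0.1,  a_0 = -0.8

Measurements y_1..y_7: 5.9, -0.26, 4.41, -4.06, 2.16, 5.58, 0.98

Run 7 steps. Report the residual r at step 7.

resid = 0.8464

step 1: x_pred=2.9182  r=2.9818  x^+=3.6726  v^+=1.6768  a^+=1.2478
step 2: x_pred=4.9521  r=-5.2121  x^+=3.6334  v^+=-1.1728  a^+=-2.3317
step 3: x_pred=2.4581  r=1.9519  x^+=2.9520  v^+=-1.2616  a^+=-0.9912
step 4: x_pred=1.9793  r=-6.0393  x^+=0.4513  v^+=-6.0744  a^+=-5.1389
step 5: x_pred=-4.3025  r=6.4625  x^+=-2.6675  v^+=-4.7680  a^+=-0.7005
step 6: x_pred=-5.7583  r=11.3383  x^+=-2.8897  v^+=2.6796  a^+=7.0864
step 7: x_pred=0.1336  r=0.8464  x^+=0.3478  v^+=7.6616  a^+=7.6677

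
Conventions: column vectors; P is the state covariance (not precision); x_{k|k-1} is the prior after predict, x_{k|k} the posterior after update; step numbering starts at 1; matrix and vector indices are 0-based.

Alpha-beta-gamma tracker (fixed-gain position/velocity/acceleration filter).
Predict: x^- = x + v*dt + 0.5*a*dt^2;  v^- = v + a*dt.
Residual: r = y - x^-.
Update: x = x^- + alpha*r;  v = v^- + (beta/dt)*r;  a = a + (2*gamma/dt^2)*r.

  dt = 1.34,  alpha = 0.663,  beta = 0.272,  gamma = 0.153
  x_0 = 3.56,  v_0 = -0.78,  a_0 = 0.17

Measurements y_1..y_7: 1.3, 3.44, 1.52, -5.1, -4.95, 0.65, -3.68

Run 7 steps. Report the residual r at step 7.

resid = 0.5600

step 1: x_pred=2.6674  r=-1.3674  x^+=1.7608  v^+=-0.8298  a^+=-0.0630
step 2: x_pred=0.5923  r=2.8477  x^+=2.4803  v^+=-0.3362  a^+=0.4223
step 3: x_pred=2.4089  r=-0.8889  x^+=1.8196  v^+=0.0492  a^+=0.2708
step 4: x_pred=2.1286  r=-7.2286  x^+=-2.6640  v^+=-1.0553  a^+=-0.9611
step 5: x_pred=-4.9409  r=-0.0091  x^+=-4.9469  v^+=-2.3450  a^+=-0.9626
step 6: x_pred=-8.9535  r=9.6035  x^+=-2.5864  v^+=-1.6856  a^+=0.6739
step 7: x_pred=-4.2400  r=0.5600  x^+=-3.8687  v^+=-0.6688  a^+=0.7694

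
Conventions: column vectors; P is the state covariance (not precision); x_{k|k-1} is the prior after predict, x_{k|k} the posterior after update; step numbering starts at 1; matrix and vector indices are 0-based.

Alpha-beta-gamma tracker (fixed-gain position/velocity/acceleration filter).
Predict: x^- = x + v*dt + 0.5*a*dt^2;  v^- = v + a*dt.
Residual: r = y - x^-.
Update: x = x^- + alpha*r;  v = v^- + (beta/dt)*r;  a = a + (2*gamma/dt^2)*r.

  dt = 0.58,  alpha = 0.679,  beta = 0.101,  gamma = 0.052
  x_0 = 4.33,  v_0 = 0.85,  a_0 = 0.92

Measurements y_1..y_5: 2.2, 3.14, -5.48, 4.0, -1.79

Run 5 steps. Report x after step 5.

x_post = -0.9634

step 1: x_pred=4.9777  r=-2.7777  x^+=3.0917  v^+=0.8999  a^+=0.0612
step 2: x_pred=3.6239  r=-0.4839  x^+=3.2953  v^+=0.8511  a^+=-0.0884
step 3: x_pred=3.7741  r=-9.2541  x^+=-2.5094  v^+=-0.8116  a^+=-2.9493
step 4: x_pred=-3.4762  r=7.4762  x^+=1.6001  v^+=-1.2203  a^+=-0.6380
step 5: x_pred=0.7850  r=-2.5750  x^+=-0.9634  v^+=-2.0388  a^+=-1.4341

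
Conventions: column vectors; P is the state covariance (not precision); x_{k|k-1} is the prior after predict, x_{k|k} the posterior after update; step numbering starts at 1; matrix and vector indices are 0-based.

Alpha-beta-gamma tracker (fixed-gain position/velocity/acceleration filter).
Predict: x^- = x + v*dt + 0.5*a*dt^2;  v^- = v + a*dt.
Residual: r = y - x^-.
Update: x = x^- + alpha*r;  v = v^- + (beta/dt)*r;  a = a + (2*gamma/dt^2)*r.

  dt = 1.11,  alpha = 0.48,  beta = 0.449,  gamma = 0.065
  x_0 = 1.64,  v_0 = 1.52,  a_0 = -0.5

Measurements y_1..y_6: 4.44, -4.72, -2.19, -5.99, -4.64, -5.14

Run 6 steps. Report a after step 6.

step 1: x_pred=3.0192  r=1.4208  x^+=3.7012  v^+=1.5397  a^+=-0.3501
step 2: x_pred=5.1946  r=-9.9146  x^+=0.4356  v^+=-2.8594  a^+=-1.3962
step 3: x_pred=-3.5984  r=1.4084  x^+=-2.9224  v^+=-3.8394  a^+=-1.2476
step 4: x_pred=-7.9527  r=1.9627  x^+=-7.0106  v^+=-4.4303  a^+=-1.0405
step 5: x_pred=-12.5692  r=7.9292  x^+=-8.7632  v^+=-2.3778  a^+=-0.2039
step 6: x_pred=-11.5282  r=6.3882  x^+=-8.4619  v^+=-0.0201  a^+=0.4702

a_post = 0.4702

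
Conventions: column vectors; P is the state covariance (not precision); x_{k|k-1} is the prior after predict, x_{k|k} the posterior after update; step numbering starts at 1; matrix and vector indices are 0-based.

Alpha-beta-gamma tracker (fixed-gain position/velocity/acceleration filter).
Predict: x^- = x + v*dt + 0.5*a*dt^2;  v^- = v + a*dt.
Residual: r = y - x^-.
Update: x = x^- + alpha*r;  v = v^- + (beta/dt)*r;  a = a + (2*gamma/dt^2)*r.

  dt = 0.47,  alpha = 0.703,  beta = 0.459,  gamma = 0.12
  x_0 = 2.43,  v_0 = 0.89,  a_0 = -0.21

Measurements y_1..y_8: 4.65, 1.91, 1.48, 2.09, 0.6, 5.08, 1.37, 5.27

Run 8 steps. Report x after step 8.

x_post = 4.6619

step 1: x_pred=2.8251  r=1.8249  x^+=4.1080  v^+=2.5735  a^+=1.7727
step 2: x_pred=5.5133  r=-3.6033  x^+=2.9802  v^+=-0.1124  a^+=-2.1422
step 3: x_pred=2.6908  r=-1.2108  x^+=1.8396  v^+=-2.3016  a^+=-3.4577
step 4: x_pred=0.3759  r=1.7141  x^+=1.5809  v^+=-2.2528  a^+=-1.5954
step 5: x_pred=0.3459  r=0.2541  x^+=0.5245  v^+=-2.7545  a^+=-1.3193
step 6: x_pred=-0.9158  r=5.9958  x^+=3.2992  v^+=2.4809  a^+=5.1949
step 7: x_pred=5.0391  r=-3.6691  x^+=2.4597  v^+=1.3393  a^+=1.2086
step 8: x_pred=3.2227  r=2.0473  x^+=4.6619  v^+=3.9068  a^+=3.4329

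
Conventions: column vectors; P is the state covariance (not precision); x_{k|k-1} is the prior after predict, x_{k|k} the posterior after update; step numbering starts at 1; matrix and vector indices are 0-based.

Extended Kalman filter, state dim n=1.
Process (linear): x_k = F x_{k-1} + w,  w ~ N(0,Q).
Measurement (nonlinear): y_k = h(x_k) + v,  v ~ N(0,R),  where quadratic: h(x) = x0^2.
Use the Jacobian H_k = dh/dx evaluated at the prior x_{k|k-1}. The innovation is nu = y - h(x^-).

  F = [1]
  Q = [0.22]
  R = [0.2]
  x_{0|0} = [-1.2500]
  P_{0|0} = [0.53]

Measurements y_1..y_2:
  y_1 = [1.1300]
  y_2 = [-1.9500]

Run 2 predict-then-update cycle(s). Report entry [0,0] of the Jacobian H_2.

H_jac[0,0] = -2.1682

step 1: x^-=[-1.2500]  P^-=[0.7500]  H_jac=[-2.5000]  S=[4.8875]  K=[-0.3836]  nu=[-0.4325]  x^+=[-1.0841]  P^+=[0.0307]
step 2: x^-=[-1.0841]  P^-=[0.2507]  H_jac=[-2.1682]  S=[1.3785]  K=[-0.3943]  nu=[-3.1252]  x^+=[0.1482]  P^+=[0.0364]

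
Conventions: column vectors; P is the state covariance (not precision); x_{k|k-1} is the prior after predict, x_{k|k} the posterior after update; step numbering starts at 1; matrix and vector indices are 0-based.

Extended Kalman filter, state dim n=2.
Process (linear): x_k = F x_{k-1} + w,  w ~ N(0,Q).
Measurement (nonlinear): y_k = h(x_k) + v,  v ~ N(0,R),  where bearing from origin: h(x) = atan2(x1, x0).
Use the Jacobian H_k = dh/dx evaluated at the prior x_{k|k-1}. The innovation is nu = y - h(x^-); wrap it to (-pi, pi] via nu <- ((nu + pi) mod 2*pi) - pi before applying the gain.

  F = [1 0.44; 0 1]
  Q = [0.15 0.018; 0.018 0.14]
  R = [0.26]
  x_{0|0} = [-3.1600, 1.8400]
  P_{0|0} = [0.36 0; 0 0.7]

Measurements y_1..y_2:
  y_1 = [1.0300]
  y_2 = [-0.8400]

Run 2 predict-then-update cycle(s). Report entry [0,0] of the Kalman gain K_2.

K[0,0] = -0.8711

step 1: x^-=[-2.3504, 1.8400]  P^-=[0.6455 0.3260; 0.3260 0.8400]  H_jac=[-0.2065 -0.2638]  S=[0.3815]  K=[-0.5748; -0.7573]  nu=[-1.4474]  x^+=[-1.5184, 2.9361]  P^+=[0.5195 0.1599; 0.1599 0.6212]
step 2: x^-=[-0.2265, 2.9361]  P^-=[0.9305 0.4513; 0.4513 0.7612]  H_jac=[-0.3386 -0.0261]  S=[0.3752]  K=[-0.8711; -0.4602]  nu=[-2.4878]  x^+=[1.9407, 4.0811]  P^+=[0.6458 0.3008; 0.3008 0.6817]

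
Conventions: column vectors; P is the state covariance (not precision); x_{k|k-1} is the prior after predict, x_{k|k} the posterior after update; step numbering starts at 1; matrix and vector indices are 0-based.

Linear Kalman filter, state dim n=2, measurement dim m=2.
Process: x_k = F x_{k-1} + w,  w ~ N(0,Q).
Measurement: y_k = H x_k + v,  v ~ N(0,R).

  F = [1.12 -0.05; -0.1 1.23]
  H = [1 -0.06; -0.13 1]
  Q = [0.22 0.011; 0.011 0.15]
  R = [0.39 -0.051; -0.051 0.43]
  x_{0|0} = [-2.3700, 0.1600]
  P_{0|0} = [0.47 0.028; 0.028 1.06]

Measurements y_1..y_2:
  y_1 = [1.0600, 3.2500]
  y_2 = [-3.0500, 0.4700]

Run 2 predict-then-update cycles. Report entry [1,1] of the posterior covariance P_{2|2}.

step 1: x^-=[-2.6624, 0.4338]  P^-=[0.8091 -0.0681; -0.0681 1.7515]  S=[1.2136 -0.3299; -0.3299 2.2129]  K=[0.6762 0.0225; 0.0766 0.8069]  nu=[3.7484, 2.4701]  x^+=[-0.0722, 2.7143]  P^+=[0.2631 0.0094; 0.0094 0.3443]
step 2: x^-=[-0.2166, 3.3458]  P^-=[0.5499 -0.0267; -0.0267 0.6712]  S=[0.9455 -0.1896; -0.1896 1.1174]  K=[0.5856 0.0115; 0.0521 0.6126]  nu=[-2.6327, -2.9039]  x^+=[-1.7918, 1.4297]  P^+=[0.2281 0.0047; 0.0047 0.2614]

P_post[1,1] = 0.2614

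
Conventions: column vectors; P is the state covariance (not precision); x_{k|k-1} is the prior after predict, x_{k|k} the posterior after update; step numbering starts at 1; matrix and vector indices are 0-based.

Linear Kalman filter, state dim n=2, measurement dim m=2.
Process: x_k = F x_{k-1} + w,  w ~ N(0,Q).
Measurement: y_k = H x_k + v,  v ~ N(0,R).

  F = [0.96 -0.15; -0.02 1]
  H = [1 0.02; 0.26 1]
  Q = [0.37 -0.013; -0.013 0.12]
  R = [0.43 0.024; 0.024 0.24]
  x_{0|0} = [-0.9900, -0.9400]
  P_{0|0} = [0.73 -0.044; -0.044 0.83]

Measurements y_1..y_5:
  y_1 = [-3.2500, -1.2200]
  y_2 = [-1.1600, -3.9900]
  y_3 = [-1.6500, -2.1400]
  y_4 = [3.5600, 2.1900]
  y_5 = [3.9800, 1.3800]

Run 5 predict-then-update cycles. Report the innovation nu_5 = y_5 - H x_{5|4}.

step 1: x^-=[-0.8094, -0.9202]  P^-=[1.0741 -0.1939; -0.1939 0.9521]  S=[1.4967 0.1274; 0.1274 1.1638]  K=[0.7155 -0.0050; -0.1845 0.7949]  nu=[-2.4222, -0.0894]  x^+=[-2.5420, -0.5444]  P^+=[0.3088 -0.0643; -0.0643 0.2031]
step 2: x^-=[-2.3586, -0.4935]  P^-=[0.6777 -0.1113; -0.1113 0.3258]  S=[1.1034 0.0948; 0.0948 0.5537]  K=[0.6111 0.0125; -0.1432 0.5606]  nu=[1.2085, -2.8832]  x^+=[-1.6562, -2.2829]  P^+=[0.2641 -0.0510; -0.0510 0.1444]
step 3: x^-=[-1.2475, -2.2497]  P^-=[0.6313 -0.0888; -0.0888 0.2665]  S=[1.0579 0.1042; 0.1042 0.5030]  K=[0.5924 0.0270; -0.1292 0.5107]  nu=[-0.3575, 0.4341]  x^+=[-1.4476, -1.9819]  P^+=[0.2563 -0.0459; -0.0459 0.1314]
step 4: x^-=[-1.0924, -1.9529]  P^-=[0.6224 -0.0819; -0.0819 0.2533]  S=[1.0492 0.1086; 0.1086 0.4929]  K=[0.5883 0.0326; -0.1248 0.4984]  nu=[4.6915, 4.4269]  x^+=[1.8118, -0.3321]  P^+=[0.2546 -0.0443; -0.0443 0.1281]
step 5: x^-=[1.7891, -0.3684]  P^-=[0.6203 -0.0797; -0.0797 0.2500]  S=[1.0472 0.1101; 0.1101 0.4905]  K=[0.5872 0.0344; -0.1234 0.4952]  nu=[2.1982, 1.2832]  x^+=[3.1241, -0.0043]  P^+=[0.2542 -0.0437; -0.0437 0.1272]

innov = [2.1982, 1.2832]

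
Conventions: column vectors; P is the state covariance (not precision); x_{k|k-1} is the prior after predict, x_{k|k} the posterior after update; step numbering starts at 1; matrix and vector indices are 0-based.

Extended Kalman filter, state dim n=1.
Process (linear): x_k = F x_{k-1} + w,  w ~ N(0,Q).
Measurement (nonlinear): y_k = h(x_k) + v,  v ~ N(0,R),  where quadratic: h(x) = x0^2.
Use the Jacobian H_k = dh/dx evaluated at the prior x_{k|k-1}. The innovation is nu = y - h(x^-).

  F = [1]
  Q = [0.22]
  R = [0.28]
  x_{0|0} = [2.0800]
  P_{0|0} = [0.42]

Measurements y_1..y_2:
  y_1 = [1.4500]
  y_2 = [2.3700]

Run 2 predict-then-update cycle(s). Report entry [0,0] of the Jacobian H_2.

step 1: x^-=[2.0800]  P^-=[0.6400]  H_jac=[4.1600]  S=[11.3556]  K=[0.2345]  nu=[-2.8764]  x^+=[1.4056]  P^+=[0.0158]
step 2: x^-=[1.4056]  P^-=[0.2358]  H_jac=[2.8112]  S=[2.1434]  K=[0.3092]  nu=[0.3943]  x^+=[1.5275]  P^+=[0.0308]

H_jac[0,0] = 2.8112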